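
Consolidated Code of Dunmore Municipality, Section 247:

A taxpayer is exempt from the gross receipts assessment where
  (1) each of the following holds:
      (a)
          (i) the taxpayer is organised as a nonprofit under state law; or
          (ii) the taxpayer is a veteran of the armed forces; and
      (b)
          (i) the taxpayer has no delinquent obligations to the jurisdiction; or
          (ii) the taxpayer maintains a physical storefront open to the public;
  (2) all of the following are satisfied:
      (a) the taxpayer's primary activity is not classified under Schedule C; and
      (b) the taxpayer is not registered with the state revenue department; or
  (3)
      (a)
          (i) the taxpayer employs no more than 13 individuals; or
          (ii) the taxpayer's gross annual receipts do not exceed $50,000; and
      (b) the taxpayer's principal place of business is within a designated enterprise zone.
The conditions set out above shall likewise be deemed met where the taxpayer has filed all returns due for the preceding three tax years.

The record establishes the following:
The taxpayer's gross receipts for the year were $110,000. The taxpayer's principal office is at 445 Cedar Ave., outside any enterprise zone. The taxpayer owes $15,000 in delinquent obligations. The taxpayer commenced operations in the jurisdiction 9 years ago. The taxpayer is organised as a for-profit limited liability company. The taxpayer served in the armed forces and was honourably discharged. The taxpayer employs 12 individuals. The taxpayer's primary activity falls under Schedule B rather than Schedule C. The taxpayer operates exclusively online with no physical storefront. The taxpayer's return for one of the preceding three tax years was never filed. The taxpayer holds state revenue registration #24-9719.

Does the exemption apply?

No — not exempt.

(i) nonprofit — fails.
(ii) veteran — met.
So (a) is satisfied (F OR T).
(i) no delinquency — fails.
(ii) has storefront — fails.
(b) = F OR F = false.
(1) = T AND F = false.
(a) not (Schedule C activity) — satisfied.
(b) not (state-registered) — not satisfied.
(2) = T AND F = false.
(i) ≤ 13 employees — holds.
(ii) receipts ≤ $50,000 — not met.
(a): T OR F → true.
(b) in enterprise zone — not satisfied.
(3) = T AND F = false.
Overall: F OR F OR F → false.
Exception (returns current) — not satisfied.
Result: main false OR exception false → false.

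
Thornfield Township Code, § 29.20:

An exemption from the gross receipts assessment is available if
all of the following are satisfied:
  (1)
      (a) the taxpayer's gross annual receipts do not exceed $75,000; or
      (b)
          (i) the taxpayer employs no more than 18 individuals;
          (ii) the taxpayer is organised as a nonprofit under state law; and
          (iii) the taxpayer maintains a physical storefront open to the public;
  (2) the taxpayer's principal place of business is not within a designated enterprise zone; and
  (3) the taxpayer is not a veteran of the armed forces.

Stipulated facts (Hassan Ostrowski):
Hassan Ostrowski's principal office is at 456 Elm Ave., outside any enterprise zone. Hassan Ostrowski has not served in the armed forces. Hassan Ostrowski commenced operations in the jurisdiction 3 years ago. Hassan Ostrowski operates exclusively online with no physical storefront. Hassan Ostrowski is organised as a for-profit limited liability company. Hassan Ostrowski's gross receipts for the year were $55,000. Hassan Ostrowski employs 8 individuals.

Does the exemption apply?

(a) receipts ≤ $75,000 — satisfied.
(i) ≤ 18 employees — met.
(ii) nonprofit — fails.
(iii) has storefront — not met.
(b): T AND F AND F → false.
(1) = T OR F = true.
(2) not (in enterprise zone) — holds.
(3) not (veteran) — satisfied.
So Overall is satisfied (T AND T AND T).

Yes — exempt.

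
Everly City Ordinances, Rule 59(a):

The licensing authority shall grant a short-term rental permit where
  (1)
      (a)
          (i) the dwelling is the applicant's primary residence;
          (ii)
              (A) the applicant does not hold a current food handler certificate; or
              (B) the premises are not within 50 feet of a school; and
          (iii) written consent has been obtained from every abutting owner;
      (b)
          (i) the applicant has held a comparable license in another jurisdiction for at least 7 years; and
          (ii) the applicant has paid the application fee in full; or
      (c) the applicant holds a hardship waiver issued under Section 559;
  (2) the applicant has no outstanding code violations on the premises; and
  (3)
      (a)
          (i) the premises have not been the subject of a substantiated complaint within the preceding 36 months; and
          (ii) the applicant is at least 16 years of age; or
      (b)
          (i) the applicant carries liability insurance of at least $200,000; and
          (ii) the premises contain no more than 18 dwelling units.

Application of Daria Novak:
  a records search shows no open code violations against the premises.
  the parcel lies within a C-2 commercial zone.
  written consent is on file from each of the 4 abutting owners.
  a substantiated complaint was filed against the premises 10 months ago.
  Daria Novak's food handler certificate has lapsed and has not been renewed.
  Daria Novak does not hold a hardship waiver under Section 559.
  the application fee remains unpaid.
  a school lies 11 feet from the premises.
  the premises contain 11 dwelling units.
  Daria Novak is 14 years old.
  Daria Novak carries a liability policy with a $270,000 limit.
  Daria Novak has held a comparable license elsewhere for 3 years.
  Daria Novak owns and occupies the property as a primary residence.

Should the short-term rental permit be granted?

(i) primary residence — met.
(A) not (food handler cert.) — satisfied.
(B) ≥50 ft from school — not met.
(ii): T OR F → true.
(iii) all abutters consent — holds.
(a): T AND T AND T → true.
(i) prior license ≥ 7 yr — not met.
(ii) fee paid — not met.
(b): F AND F → false.
(c) hardship waiver — not met.
(1): T OR F OR F → true.
(2) no code violations — satisfied.
(i) no complaint in 36 mo. — fails.
(ii) age ≥ 16 — not satisfied.
(a): F AND F → false.
(i) insurance ≥ $200,000 — holds.
(ii) ≤ 18 units — holds.
So (b) is satisfied (T AND T).
(3): F OR T → true.
So Overall is satisfied (T AND T AND T).

Yes — granted.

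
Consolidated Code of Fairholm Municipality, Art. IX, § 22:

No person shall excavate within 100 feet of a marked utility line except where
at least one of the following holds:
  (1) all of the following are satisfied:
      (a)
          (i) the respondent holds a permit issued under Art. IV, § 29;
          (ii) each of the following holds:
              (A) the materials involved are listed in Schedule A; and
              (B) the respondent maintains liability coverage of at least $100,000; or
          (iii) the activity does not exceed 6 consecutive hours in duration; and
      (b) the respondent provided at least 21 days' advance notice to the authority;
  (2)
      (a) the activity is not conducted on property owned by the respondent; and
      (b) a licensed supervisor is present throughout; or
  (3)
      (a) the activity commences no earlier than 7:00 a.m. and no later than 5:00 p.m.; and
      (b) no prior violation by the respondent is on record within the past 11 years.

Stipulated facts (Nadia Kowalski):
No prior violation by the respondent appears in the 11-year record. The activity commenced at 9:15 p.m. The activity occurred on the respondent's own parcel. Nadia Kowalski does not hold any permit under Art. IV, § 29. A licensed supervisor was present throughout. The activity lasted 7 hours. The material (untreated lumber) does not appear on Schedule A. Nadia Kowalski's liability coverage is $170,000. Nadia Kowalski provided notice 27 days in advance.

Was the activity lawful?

No — unlawful.

(i) holds permit — not satisfied.
(A) Schedule A material — fails.
(B) coverage ≥ $100,000 — holds.
(ii): F AND T → false.
(iii) ≤ 6 hrs duration — not satisfied.
(a): F OR F OR F → false.
(b) ≥21 days' notice — met.
So (1) is not satisfied (F AND T).
(a) not (own property) — not satisfied.
(b) supervisor present — holds.
(2) = F AND T = false.
(a) start within hours — not met.
(b) no prior violation — holds.
So (3) is not satisfied (F AND T).
Overall: F OR F OR F → false.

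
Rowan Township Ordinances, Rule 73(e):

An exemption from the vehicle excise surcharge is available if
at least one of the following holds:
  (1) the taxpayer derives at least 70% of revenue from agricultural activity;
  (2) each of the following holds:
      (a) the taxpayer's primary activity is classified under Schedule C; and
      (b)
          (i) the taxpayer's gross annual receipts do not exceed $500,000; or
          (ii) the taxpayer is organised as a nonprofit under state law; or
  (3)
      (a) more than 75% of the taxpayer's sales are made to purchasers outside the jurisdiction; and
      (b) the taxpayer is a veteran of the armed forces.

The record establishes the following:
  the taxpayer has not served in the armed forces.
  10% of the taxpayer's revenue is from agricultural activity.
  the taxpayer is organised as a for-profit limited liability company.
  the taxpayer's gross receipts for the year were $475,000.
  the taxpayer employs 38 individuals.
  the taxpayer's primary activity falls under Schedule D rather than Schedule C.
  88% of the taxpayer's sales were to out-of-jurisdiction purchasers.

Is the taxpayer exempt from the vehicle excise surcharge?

(1) ≥70% agricultural — fails.
(a) Schedule C activity — not satisfied.
(i) receipts ≤ $500,000 — met.
(ii) nonprofit — not satisfied.
So (b) is satisfied (T OR F).
(2) = F AND T = false.
(a) >75% out-of-jur. sales — met.
(b) veteran — not met.
(3): T AND F → false.
Overall = F OR F OR F = false.

No — not exempt.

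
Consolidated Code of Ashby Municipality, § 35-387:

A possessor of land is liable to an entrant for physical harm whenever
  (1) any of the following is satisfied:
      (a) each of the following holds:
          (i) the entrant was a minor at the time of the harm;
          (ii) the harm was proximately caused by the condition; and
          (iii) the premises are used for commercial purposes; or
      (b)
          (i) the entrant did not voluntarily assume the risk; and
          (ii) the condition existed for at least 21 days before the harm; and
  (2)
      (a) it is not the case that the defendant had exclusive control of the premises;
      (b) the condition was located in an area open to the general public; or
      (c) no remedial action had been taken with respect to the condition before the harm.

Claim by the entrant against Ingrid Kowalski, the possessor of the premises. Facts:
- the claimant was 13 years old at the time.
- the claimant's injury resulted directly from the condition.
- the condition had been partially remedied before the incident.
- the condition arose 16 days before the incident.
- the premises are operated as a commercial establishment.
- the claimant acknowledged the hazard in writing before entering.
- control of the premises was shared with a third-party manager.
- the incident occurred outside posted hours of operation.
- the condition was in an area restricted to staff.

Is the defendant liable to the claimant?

(i) entrant a minor — holds.
(ii) proximate cause — holds.
(iii) commercial use — holds.
So (a) is satisfied (T AND T AND T).
(i) no assumed risk — not met.
(ii) condition ≥21 days old — not satisfied.
So (b) is not satisfied (F AND F).
So (1) is satisfied (T OR F).
(a) not (exclusive control) — holds.
(b) public area — not met.
(c) no remedial action — fails.
(2) = T OR F OR F = true.
Overall: T AND T → true.

Yes — liable.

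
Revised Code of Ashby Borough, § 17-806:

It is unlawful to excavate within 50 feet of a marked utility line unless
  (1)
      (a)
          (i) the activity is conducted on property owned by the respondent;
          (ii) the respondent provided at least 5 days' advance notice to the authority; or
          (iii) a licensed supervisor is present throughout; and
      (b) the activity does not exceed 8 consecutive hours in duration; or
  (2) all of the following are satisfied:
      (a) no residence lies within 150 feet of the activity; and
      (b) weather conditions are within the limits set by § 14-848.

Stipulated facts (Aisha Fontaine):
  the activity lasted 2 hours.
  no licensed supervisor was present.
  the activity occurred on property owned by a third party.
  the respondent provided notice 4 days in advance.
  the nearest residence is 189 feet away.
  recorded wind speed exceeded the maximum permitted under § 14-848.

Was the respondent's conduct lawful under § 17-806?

(i) own property — not met.
(ii) ≥5 days' notice — not met.
(iii) supervisor present — fails.
(a) = F OR F OR F = false.
(b) ≤ 8 hrs duration — holds.
(1): F AND T → false.
(a) no residence in 150 ft — met.
(b) weather ok — fails.
(2): T AND F → false.
So Overall is not satisfied (F OR F).

No — unlawful.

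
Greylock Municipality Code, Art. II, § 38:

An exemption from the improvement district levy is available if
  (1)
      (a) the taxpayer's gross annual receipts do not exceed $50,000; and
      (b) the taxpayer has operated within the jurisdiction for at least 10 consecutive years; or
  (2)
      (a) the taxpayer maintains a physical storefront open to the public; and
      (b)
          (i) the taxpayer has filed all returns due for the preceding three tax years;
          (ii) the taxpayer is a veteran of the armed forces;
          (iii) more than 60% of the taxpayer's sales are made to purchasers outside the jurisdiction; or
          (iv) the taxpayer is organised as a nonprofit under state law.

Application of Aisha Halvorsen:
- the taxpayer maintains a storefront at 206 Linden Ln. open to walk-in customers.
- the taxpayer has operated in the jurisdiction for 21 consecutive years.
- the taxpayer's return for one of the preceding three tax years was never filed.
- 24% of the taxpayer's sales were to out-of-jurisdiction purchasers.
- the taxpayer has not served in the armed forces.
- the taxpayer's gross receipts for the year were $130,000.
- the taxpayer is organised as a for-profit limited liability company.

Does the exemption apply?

(a) receipts ≤ $50,000 — not met.
(b) ≥ 10 yrs in jurisdiction — met.
So (1) is not satisfied (F AND T).
(a) has storefront — holds.
(i) returns current — not met.
(ii) veteran — not satisfied.
(iii) >60% out-of-jur. sales — not satisfied.
(iv) nonprofit — not met.
(b) = F OR F OR F OR F = false.
(2): T AND F → false.
So Overall is not satisfied (F OR F).

No — not exempt.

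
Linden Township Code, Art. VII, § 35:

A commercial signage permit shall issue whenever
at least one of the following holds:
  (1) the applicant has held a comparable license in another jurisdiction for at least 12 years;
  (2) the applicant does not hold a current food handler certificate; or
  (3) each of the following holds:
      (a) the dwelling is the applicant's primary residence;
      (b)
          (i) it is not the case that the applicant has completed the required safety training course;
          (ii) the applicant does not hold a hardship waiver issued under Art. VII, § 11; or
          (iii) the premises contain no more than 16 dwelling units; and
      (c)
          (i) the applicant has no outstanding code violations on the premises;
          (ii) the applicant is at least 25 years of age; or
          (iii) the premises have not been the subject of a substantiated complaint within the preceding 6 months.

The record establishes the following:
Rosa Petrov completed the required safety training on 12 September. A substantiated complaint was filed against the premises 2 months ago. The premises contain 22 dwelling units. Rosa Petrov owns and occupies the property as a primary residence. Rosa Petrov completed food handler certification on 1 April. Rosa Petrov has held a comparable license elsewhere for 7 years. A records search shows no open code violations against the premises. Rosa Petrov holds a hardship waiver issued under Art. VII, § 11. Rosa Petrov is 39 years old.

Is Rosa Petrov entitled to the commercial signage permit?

No — denied.

(1) prior license ≥ 12 yr — not satisfied.
(2) not (food handler cert.) — not met.
(a) primary residence — met.
(i) not (safety training) — not satisfied.
(ii) not (hardship waiver) — fails.
(iii) ≤ 16 units — not met.
So (b) is not satisfied (F OR F OR F).
(i) no code violations — holds.
(ii) age ≥ 25 — satisfied.
(iii) no complaint in 6 mo. — not met.
(c): T OR T OR F → true.
So (3) is not satisfied (T AND F AND T).
So Overall is not satisfied (F OR F OR F).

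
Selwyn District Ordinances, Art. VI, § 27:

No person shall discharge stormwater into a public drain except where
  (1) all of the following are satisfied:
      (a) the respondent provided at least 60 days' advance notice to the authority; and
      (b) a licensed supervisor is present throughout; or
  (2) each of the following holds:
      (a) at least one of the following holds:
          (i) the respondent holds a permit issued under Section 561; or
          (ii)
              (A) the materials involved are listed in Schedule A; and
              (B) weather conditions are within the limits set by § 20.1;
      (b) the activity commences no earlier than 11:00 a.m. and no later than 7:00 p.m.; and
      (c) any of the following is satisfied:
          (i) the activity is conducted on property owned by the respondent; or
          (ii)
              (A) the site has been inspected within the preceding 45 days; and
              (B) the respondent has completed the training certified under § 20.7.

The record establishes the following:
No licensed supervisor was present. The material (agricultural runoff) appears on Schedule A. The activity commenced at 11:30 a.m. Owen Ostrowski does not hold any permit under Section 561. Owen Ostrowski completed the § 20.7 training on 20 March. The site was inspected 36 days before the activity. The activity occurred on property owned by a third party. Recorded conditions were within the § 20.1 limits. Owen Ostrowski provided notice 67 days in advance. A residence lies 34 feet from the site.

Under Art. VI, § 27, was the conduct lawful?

Yes — lawful.

(a) ≥60 days' notice — satisfied.
(b) supervisor present — fails.
(1): T AND F → false.
(i) holds permit — not met.
(A) Schedule A material — satisfied.
(B) weather ok — satisfied.
(ii): T AND T → true.
So (a) is satisfied (F OR T).
(b) start within hours — satisfied.
(i) own property — not met.
(A) site inspected — met.
(B) training certified — satisfied.
(ii) = T AND T = true.
So (c) is satisfied (F OR T).
(2) = T AND T AND T = true.
Overall: F OR T → true.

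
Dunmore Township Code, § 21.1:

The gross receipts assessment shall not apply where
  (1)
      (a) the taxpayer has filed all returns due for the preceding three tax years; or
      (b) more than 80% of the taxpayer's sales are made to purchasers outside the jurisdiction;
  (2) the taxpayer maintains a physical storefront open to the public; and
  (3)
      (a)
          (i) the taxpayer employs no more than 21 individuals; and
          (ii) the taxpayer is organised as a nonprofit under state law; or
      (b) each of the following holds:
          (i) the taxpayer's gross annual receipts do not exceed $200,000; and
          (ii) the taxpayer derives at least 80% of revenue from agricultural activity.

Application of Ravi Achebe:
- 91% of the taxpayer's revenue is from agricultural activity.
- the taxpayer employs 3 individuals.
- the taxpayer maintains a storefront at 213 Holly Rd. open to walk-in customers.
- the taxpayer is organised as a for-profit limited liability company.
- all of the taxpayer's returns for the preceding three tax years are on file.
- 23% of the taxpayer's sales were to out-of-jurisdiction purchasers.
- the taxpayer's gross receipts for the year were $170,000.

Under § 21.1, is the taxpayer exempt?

(a) returns current — satisfied.
(b) >80% out-of-jur. sales — not met.
So (1) is satisfied (T OR F).
(2) has storefront — satisfied.
(i) ≤ 21 employees — satisfied.
(ii) nonprofit — fails.
So (a) is not satisfied (T AND F).
(i) receipts ≤ $200,000 — holds.
(ii) ≥80% agricultural — holds.
So (b) is satisfied (T AND T).
(3) = F OR T = true.
Overall: T AND T AND T → true.

Yes — exempt.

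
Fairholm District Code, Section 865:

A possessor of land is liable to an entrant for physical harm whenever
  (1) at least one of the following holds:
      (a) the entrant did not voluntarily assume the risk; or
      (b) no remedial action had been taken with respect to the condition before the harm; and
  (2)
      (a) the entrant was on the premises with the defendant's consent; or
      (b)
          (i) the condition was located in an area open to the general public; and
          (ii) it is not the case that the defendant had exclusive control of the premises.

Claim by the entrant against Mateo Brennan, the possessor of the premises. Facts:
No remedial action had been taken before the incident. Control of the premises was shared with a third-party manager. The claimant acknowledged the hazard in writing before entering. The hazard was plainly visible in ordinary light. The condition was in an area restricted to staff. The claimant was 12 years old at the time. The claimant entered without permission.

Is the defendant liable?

(a) no assumed risk — not satisfied.
(b) no remedial action — holds.
(1): F OR T → true.
(a) consent to enter — not met.
(i) public area — not satisfied.
(ii) not (exclusive control) — satisfied.
(b) = F AND T = false.
So (2) is not satisfied (F OR F).
Overall: T AND F → false.

No — not liable.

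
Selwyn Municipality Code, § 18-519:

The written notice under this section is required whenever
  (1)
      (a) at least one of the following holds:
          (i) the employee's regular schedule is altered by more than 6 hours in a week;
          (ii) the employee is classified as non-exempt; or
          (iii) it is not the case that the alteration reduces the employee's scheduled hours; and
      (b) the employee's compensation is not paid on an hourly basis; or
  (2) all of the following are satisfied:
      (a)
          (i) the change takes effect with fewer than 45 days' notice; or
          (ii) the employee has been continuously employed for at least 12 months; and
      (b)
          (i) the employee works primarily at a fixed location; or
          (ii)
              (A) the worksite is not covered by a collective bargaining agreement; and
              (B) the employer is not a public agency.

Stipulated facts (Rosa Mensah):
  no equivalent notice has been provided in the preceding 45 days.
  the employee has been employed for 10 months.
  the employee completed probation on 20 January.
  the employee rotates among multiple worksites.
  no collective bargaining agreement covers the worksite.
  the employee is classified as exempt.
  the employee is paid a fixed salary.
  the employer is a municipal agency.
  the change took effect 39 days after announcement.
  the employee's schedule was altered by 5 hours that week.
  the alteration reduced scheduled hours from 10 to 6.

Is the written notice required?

No — not required.

(i) schedule shift > 6h — not satisfied.
(ii) non-exempt — not satisfied.
(iii) not (hours reduced) — fails.
(a): F OR F OR F → false.
(b) not (hourly-paid) — satisfied.
(1) = F AND T = false.
(i) < 45 days' notice — met.
(ii) tenure ≥ 12 mo. — not satisfied.
So (a) is satisfied (T OR F).
(i) fixed location — not satisfied.
(A) no CBA — satisfied.
(B) not (public agency) — fails.
(ii): T AND F → false.
So (b) is not satisfied (F OR F).
(2) = T AND F = false.
So Overall is not satisfied (F OR F).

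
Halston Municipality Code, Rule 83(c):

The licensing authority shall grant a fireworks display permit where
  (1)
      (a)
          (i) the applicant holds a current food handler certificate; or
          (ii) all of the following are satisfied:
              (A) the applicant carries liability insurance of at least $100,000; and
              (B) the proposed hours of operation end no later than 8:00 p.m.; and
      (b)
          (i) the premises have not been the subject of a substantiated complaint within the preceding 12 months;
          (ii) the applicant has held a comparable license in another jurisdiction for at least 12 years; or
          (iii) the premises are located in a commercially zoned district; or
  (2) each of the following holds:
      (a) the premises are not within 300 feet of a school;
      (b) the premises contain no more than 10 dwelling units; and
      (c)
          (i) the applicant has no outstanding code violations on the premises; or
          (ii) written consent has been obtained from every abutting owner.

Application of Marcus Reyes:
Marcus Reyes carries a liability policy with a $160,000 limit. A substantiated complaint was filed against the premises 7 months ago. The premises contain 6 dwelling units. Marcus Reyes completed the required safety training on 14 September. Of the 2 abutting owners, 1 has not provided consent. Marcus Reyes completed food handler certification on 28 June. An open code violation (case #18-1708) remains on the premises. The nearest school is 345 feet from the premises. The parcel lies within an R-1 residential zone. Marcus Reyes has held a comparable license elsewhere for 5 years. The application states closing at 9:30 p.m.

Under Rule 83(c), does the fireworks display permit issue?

No — denied.

(i) food handler cert. — holds.
(A) insurance ≥ $100,000 — met.
(B) closes by 8 p.m. — not met.
So (ii) is not satisfied (T AND F).
(a) = T OR F = true.
(i) no complaint in 12 mo. — fails.
(ii) prior license ≥ 12 yr — not met.
(iii) commercially zoned — fails.
(b): F OR F OR F → false.
(1): T AND F → false.
(a) ≥300 ft from school — satisfied.
(b) ≤ 10 units — satisfied.
(i) no code violations — fails.
(ii) all abutters consent — not satisfied.
(c) = F OR F = false.
(2) = T AND T AND F = false.
Overall: F OR F → false.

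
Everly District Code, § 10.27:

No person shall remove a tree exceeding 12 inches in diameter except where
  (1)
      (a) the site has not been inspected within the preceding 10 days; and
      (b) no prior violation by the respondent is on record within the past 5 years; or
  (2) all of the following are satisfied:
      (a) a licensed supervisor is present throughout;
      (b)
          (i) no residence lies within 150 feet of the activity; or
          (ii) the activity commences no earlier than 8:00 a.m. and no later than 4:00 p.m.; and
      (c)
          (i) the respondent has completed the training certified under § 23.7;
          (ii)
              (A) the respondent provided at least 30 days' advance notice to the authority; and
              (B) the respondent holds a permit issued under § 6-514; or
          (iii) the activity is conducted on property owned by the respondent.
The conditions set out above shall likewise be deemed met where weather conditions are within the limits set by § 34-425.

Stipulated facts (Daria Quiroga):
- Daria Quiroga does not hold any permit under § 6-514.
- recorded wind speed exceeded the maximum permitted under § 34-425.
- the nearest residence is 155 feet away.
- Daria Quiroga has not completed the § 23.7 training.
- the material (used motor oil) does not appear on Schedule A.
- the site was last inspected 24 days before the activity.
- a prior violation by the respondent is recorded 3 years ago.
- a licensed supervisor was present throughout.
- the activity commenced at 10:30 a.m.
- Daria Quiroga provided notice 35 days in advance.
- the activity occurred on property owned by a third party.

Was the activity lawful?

No — unlawful.

(a) not (site inspected) — satisfied.
(b) no prior violation — not satisfied.
(1) = T AND F = false.
(a) supervisor present — holds.
(i) no residence in 150 ft — satisfied.
(ii) start within hours — satisfied.
(b) = T OR T = true.
(i) training certified — not satisfied.
(A) ≥30 days' notice — holds.
(B) holds permit — not satisfied.
(ii): T AND F → false.
(iii) own property — fails.
(c): F OR F OR F → false.
(2): T AND T AND F → false.
Overall = F OR F = false.
Exception (weather ok) — not satisfied.
Result: main false OR exception false → false.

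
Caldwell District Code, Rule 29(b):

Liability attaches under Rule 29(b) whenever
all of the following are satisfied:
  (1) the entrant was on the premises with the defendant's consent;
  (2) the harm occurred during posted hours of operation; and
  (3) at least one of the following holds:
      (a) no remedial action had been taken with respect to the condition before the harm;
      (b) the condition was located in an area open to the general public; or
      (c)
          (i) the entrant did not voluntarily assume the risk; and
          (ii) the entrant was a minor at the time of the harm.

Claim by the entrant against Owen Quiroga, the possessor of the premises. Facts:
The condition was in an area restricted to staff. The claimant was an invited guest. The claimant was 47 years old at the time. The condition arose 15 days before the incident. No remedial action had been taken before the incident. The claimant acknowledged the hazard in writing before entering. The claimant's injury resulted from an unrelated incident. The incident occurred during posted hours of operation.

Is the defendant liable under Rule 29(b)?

(1) consent to enter — satisfied.
(2) during posted hours — met.
(a) no remedial action — holds.
(b) public area — not satisfied.
(i) no assumed risk — not met.
(ii) entrant a minor — fails.
So (c) is not satisfied (F AND F).
So (3) is satisfied (T OR F OR F).
So Overall is satisfied (T AND T AND T).

Yes — liable.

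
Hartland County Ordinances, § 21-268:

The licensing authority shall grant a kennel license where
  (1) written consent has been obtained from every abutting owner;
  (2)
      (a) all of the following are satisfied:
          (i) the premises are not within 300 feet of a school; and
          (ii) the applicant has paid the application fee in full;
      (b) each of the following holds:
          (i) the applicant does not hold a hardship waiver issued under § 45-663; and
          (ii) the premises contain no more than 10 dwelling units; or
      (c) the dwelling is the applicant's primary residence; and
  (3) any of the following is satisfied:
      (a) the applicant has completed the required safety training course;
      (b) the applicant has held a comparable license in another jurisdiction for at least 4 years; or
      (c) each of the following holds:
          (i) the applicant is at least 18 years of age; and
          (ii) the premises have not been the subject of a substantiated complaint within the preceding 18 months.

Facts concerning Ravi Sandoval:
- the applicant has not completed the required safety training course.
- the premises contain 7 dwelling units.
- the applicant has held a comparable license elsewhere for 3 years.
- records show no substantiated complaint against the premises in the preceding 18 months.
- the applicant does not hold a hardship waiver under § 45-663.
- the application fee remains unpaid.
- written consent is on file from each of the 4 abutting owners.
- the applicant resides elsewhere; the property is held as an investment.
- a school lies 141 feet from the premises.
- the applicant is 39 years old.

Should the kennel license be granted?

(1) all abutters consent — holds.
(i) ≥300 ft from school — fails.
(ii) fee paid — not satisfied.
(a): F AND F → false.
(i) not (hardship waiver) — satisfied.
(ii) ≤ 10 units — holds.
(b) = T AND T = true.
(c) primary residence — fails.
(2) = F OR T OR F = true.
(a) safety training — not satisfied.
(b) prior license ≥ 4 yr — fails.
(i) age ≥ 18 — met.
(ii) no complaint in 18 mo. — holds.
(c) = T AND T = true.
(3) = F OR F OR T = true.
Overall = T AND T AND T = true.

Yes — granted.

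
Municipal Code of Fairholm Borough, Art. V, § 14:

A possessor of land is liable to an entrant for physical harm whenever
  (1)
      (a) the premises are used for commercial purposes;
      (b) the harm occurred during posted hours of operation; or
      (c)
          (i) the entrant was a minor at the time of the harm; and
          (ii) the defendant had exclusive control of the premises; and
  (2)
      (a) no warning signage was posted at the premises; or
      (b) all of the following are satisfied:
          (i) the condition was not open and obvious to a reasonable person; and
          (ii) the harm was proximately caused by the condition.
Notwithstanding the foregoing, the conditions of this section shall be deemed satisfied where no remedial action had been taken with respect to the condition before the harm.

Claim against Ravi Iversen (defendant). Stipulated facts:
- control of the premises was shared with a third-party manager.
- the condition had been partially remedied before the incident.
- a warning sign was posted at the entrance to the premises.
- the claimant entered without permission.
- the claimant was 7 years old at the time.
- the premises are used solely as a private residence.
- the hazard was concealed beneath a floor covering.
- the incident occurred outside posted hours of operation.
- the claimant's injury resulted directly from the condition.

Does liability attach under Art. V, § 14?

No — not liable.

(a) commercial use — fails.
(b) during posted hours — fails.
(i) entrant a minor — holds.
(ii) exclusive control — not satisfied.
(c): T AND F → false.
(1): F OR F OR F → false.
(a) no signage posted — not met.
(i) not open/obvious — met.
(ii) proximate cause — met.
(b) = T AND T = true.
(2): F OR T → true.
So Overall is not satisfied (F AND T).
Exception (no remedial action) — not satisfied.
Result: main false OR exception false → false.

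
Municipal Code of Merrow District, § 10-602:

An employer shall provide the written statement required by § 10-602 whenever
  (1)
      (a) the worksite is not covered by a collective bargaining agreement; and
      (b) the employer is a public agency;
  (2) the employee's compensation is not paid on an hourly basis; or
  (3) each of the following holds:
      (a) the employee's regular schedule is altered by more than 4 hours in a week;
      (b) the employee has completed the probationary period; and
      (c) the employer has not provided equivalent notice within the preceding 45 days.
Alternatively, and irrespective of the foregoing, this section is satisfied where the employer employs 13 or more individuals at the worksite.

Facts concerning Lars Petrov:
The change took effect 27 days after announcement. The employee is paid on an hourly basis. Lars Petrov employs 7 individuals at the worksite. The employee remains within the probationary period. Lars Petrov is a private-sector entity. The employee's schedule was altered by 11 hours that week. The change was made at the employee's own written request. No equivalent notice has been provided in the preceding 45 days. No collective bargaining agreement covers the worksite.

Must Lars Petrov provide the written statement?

(a) no CBA — satisfied.
(b) public agency — not met.
So (1) is not satisfied (T AND F).
(2) not (hourly-paid) — not satisfied.
(a) schedule shift > 4h — holds.
(b) past probation — fails.
(c) no recent notice — met.
So (3) is not satisfied (T AND F AND T).
Overall = F OR F OR F = false.
Exception (≥ 13 at site) — not satisfied.
Result: main false OR exception false → false.

No — not required.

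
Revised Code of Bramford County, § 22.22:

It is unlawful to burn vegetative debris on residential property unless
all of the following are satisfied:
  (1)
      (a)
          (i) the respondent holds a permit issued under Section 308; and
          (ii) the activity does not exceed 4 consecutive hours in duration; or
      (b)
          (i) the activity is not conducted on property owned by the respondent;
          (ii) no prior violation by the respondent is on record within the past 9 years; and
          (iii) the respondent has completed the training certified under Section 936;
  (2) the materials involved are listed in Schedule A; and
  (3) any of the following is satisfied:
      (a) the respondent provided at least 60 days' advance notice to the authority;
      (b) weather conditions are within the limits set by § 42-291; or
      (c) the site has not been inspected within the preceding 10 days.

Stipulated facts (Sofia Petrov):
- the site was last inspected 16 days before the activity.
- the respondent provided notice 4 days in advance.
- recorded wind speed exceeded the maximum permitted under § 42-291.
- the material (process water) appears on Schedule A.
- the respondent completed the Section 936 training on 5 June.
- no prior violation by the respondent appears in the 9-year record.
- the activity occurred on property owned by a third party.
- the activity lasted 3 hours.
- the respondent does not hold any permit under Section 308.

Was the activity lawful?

(i) holds permit — fails.
(ii) ≤ 4 hrs duration — met.
So (a) is not satisfied (F AND T).
(i) not (own property) — satisfied.
(ii) no prior violation — satisfied.
(iii) training certified — holds.
(b): T AND T AND T → true.
(1) = F OR T = true.
(2) Schedule A material — met.
(a) ≥60 days' notice — not satisfied.
(b) weather ok — not satisfied.
(c) not (site inspected) — met.
(3): F OR F OR T → true.
Overall = T AND T AND T = true.

Yes — lawful.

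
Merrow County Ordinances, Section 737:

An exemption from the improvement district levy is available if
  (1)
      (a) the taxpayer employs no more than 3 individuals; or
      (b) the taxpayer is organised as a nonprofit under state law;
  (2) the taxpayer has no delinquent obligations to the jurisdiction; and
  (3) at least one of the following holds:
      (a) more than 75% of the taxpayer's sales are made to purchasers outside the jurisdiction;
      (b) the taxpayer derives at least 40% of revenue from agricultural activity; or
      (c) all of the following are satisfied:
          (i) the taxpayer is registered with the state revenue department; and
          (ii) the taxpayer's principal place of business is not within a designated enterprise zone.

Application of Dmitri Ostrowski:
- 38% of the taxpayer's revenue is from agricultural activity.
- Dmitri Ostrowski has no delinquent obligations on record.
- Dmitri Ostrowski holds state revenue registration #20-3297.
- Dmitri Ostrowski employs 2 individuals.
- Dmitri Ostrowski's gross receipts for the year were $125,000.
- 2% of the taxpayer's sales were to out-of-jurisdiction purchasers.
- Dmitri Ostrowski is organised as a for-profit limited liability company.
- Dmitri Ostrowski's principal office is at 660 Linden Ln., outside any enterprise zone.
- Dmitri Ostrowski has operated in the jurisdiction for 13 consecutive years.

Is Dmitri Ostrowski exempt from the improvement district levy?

(a) ≤ 3 employees — holds.
(b) nonprofit — not met.
So (1) is satisfied (T OR F).
(2) no delinquency — satisfied.
(a) >75% out-of-jur. sales — not satisfied.
(b) ≥40% agricultural — not satisfied.
(i) state-registered — met.
(ii) not (in enterprise zone) — holds.
(c) = T AND T = true.
So (3) is satisfied (F OR F OR T).
Overall: T AND T AND T → true.

Yes — exempt.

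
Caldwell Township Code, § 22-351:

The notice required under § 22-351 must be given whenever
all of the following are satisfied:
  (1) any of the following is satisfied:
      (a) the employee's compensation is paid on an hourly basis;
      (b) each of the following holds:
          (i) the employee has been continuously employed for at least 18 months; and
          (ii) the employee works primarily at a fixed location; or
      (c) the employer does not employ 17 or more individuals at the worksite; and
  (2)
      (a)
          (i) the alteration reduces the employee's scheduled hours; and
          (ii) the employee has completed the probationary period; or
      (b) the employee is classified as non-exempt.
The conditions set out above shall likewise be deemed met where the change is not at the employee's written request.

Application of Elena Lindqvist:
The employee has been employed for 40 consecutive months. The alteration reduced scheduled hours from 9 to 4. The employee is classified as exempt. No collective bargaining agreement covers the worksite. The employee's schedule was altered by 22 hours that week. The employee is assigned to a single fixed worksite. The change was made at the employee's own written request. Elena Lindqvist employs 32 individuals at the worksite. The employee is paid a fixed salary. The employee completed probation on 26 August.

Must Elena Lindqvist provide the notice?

(a) hourly-paid — not satisfied.
(i) tenure ≥ 18 mo. — met.
(ii) fixed location — satisfied.
(b): T AND T → true.
(c) not (≥ 17 at site) — not satisfied.
(1) = F OR T OR F = true.
(i) hours reduced — holds.
(ii) past probation — satisfied.
(a): T AND T → true.
(b) non-exempt — fails.
So (2) is satisfied (T OR F).
So Overall is satisfied (T AND T).
Exception (not employee-requested) — not satisfied.
Result: main true OR exception false → true.

Yes — required.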